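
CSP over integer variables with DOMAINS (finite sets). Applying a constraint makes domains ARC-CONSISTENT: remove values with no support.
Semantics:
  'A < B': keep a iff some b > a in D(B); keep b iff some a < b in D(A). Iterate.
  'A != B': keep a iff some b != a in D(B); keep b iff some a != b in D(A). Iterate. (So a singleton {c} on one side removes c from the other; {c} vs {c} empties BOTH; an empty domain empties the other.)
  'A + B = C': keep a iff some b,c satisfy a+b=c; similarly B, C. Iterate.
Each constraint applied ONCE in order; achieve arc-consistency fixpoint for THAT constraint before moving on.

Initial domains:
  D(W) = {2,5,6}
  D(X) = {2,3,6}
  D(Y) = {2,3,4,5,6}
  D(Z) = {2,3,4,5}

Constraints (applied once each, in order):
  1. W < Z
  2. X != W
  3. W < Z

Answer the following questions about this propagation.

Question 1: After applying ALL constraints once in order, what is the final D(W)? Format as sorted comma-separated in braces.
Answer: {2}

Derivation:
Constraint 1 (W < Z) on D(W)={2,5,6} D(Z)={2,3,4,5}: W {2,5,6}->{2}; Z {2,3,4,5}->{3,4,5}
Constraint 2 (X != W) on D(X)={2,3,6} D(W)={2}: X {2,3,6}->{3,6}
Constraint 3 (W < Z) on D(W)={2} D(Z)={3,4,5}: no change
So after all 3 constraints: D(W) = {2}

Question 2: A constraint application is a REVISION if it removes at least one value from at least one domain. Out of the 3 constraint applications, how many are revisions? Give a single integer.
Constraint 1 (W < Z) on D(W)={2,5,6} D(Z)={2,3,4,5}: W {2,5,6}->{2}; Z {2,3,4,5}->{3,4,5} => REVISION
Constraint 2 (X != W) on D(X)={2,3,6} D(W)={2}: X {2,3,6}->{3,6} => REVISION
Constraint 3 (W < Z) on D(W)={2} D(Z)={3,4,5}: no change => not a revision
Total revisions = 2

Answer: 2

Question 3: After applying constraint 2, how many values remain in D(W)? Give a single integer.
Answer: 1

Derivation:
Constraint 1 (W < Z) on D(W)={2,5,6} D(Z)={2,3,4,5}: W {2,5,6}->{2}; Z {2,3,4,5}->{3,4,5}
Constraint 2 (X != W) on D(X)={2,3,6} D(W)={2}: X {2,3,6}->{3,6}
So after constraint 2: D(W)={2}, size = 1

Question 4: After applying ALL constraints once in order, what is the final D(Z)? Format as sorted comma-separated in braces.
Answer: {3,4,5}

Derivation:
Constraint 1 (W < Z) on D(W)={2,5,6} D(Z)={2,3,4,5}: W {2,5,6}->{2}; Z {2,3,4,5}->{3,4,5}
Constraint 2 (X != W) on D(X)={2,3,6} D(W)={2}: X {2,3,6}->{3,6}
Constraint 3 (W < Z) on D(W)={2} D(Z)={3,4,5}: no change
So after all 3 constraints: D(Z) = {3,4,5}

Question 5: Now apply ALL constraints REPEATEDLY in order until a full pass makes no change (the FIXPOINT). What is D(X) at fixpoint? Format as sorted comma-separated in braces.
Answer: {3,6}

Derivation:
pass 0 (initial): D(X)={2,3,6}
pass 1: W {2,5,6}->{2}; X {2,3,6}->{3,6}; Z {2,3,4,5}->{3,4,5}
pass 2: no change
Fixpoint after 2 passes: D(X) = {3,6}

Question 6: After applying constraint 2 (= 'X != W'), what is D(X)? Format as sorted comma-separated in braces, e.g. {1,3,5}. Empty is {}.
Constraint 1 (W < Z) on D(W)={2,5,6} D(Z)={2,3,4,5}: W {2,5,6}->{2}; Z {2,3,4,5}->{3,4,5}
Constraint 2 (X != W) on D(X)={2,3,6} D(W)={2}: X {2,3,6}->{3,6}
So after constraint 2: D(X) = {3,6}

Answer: {3,6}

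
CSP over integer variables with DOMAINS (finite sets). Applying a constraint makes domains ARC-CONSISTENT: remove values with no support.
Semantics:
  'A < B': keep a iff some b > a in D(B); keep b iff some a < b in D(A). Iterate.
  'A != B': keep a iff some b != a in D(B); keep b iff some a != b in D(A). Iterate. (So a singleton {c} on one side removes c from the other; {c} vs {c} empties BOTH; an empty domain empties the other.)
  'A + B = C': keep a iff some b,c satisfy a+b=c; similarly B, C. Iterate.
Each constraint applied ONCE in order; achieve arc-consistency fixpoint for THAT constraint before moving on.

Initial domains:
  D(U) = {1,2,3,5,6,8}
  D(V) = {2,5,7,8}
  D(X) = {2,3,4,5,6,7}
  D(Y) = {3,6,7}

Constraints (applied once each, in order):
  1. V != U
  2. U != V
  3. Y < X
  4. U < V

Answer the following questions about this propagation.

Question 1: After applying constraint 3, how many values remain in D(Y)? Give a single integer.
Constraint 1 (V != U) on D(V)={2,5,7,8} D(U)={1,2,3,5,6,8}: no change
Constraint 2 (U != V) on D(U)={1,2,3,5,6,8} D(V)={2,5,7,8}: no change
Constraint 3 (Y < X) on D(Y)={3,6,7} D(X)={2,3,4,5,6,7}: Y {3,6,7}->{3,6}; X {2,3,4,5,6,7}->{4,5,6,7}
So after constraint 3: D(Y)={3,6}, size = 2

Answer: 2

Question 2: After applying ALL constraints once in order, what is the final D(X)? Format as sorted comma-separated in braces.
Constraint 1 (V != U) on D(V)={2,5,7,8} D(U)={1,2,3,5,6,8}: no change
Constraint 2 (U != V) on D(U)={1,2,3,5,6,8} D(V)={2,5,7,8}: no change
Constraint 3 (Y < X) on D(Y)={3,6,7} D(X)={2,3,4,5,6,7}: Y {3,6,7}->{3,6}; X {2,3,4,5,6,7}->{4,5,6,7}
Constraint 4 (U < V) on D(U)={1,2,3,5,6,8} D(V)={2,5,7,8}: U {1,2,3,5,6,8}->{1,2,3,5,6}
So after all 4 constraints: D(X) = {4,5,6,7}

Answer: {4,5,6,7}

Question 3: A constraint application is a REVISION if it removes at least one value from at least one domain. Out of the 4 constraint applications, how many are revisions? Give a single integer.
Constraint 1 (V != U) on D(V)={2,5,7,8} D(U)={1,2,3,5,6,8}: no change => not a revision
Constraint 2 (U != V) on D(U)={1,2,3,5,6,8} D(V)={2,5,7,8}: no change => not a revision
Constraint 3 (Y < X) on D(Y)={3,6,7} D(X)={2,3,4,5,6,7}: Y {3,6,7}->{3,6}; X {2,3,4,5,6,7}->{4,5,6,7} => REVISION
Constraint 4 (U < V) on D(U)={1,2,3,5,6,8} D(V)={2,5,7,8}: U {1,2,3,5,6,8}->{1,2,3,5,6} => REVISION
Total revisions = 2

Answer: 2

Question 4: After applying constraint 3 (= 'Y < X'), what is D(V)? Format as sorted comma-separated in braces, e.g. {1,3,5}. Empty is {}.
Constraint 1 (V != U) on D(V)={2,5,7,8} D(U)={1,2,3,5,6,8}: no change
Constraint 2 (U != V) on D(U)={1,2,3,5,6,8} D(V)={2,5,7,8}: no change
Constraint 3 (Y < X) on D(Y)={3,6,7} D(X)={2,3,4,5,6,7}: Y {3,6,7}->{3,6}; X {2,3,4,5,6,7}->{4,5,6,7}
So after constraint 3: D(V) = {2,5,7,8}

Answer: {2,5,7,8}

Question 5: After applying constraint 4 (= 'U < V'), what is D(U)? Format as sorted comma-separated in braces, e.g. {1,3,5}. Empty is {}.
Answer: {1,2,3,5,6}

Derivation:
Constraint 1 (V != U) on D(V)={2,5,7,8} D(U)={1,2,3,5,6,8}: no change
Constraint 2 (U != V) on D(U)={1,2,3,5,6,8} D(V)={2,5,7,8}: no change
Constraint 3 (Y < X) on D(Y)={3,6,7} D(X)={2,3,4,5,6,7}: Y {3,6,7}->{3,6}; X {2,3,4,5,6,7}->{4,5,6,7}
Constraint 4 (U < V) on D(U)={1,2,3,5,6,8} D(V)={2,5,7,8}: U {1,2,3,5,6,8}->{1,2,3,5,6}
So after constraint 4: D(U) = {1,2,3,5,6}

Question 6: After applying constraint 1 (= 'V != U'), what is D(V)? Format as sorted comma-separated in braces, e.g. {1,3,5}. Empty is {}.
Answer: {2,5,7,8}

Derivation:
Constraint 1 (V != U) on D(V)={2,5,7,8} D(U)={1,2,3,5,6,8}: no change
So after constraint 1: D(V) = {2,5,7,8}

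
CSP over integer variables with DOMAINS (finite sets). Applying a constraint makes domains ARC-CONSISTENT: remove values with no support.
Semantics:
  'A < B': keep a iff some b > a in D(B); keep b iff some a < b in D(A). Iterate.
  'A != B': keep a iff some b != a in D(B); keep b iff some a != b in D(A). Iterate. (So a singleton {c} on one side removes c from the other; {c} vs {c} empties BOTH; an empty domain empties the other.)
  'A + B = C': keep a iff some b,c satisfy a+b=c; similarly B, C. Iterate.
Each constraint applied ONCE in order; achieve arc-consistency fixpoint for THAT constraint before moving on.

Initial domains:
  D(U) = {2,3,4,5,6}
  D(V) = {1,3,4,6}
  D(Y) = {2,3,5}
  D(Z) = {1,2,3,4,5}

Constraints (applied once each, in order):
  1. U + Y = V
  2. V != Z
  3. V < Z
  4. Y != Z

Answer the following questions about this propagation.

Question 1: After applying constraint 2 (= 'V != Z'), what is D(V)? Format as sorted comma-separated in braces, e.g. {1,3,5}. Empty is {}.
Answer: {4,6}

Derivation:
Constraint 1 (U + Y = V) on D(U)={2,3,4,5,6} D(Y)={2,3,5} D(V)={1,3,4,6}: U {2,3,4,5,6}->{2,3,4}; Y {2,3,5}->{2,3}; V {1,3,4,6}->{4,6}
Constraint 2 (V != Z) on D(V)={4,6} D(Z)={1,2,3,4,5}: no change
So after constraint 2: D(V) = {4,6}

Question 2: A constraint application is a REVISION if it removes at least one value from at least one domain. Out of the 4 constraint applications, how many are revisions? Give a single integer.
Answer: 2

Derivation:
Constraint 1 (U + Y = V) on D(U)={2,3,4,5,6} D(Y)={2,3,5} D(V)={1,3,4,6}: U {2,3,4,5,6}->{2,3,4}; Y {2,3,5}->{2,3}; V {1,3,4,6}->{4,6} => REVISION
Constraint 2 (V != Z) on D(V)={4,6} D(Z)={1,2,3,4,5}: no change => not a revision
Constraint 3 (V < Z) on D(V)={4,6} D(Z)={1,2,3,4,5}: V {4,6}->{4}; Z {1,2,3,4,5}->{5} => REVISION
Constraint 4 (Y != Z) on D(Y)={2,3} D(Z)={5}: no change => not a revision
Total revisions = 2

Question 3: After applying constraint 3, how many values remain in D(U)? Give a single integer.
Constraint 1 (U + Y = V) on D(U)={2,3,4,5,6} D(Y)={2,3,5} D(V)={1,3,4,6}: U {2,3,4,5,6}->{2,3,4}; Y {2,3,5}->{2,3}; V {1,3,4,6}->{4,6}
Constraint 2 (V != Z) on D(V)={4,6} D(Z)={1,2,3,4,5}: no change
Constraint 3 (V < Z) on D(V)={4,6} D(Z)={1,2,3,4,5}: V {4,6}->{4}; Z {1,2,3,4,5}->{5}
So after constraint 3: D(U)={2,3,4}, size = 3

Answer: 3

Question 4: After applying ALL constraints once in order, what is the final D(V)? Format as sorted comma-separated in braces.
Constraint 1 (U + Y = V) on D(U)={2,3,4,5,6} D(Y)={2,3,5} D(V)={1,3,4,6}: U {2,3,4,5,6}->{2,3,4}; Y {2,3,5}->{2,3}; V {1,3,4,6}->{4,6}
Constraint 2 (V != Z) on D(V)={4,6} D(Z)={1,2,3,4,5}: no change
Constraint 3 (V < Z) on D(V)={4,6} D(Z)={1,2,3,4,5}: V {4,6}->{4}; Z {1,2,3,4,5}->{5}
Constraint 4 (Y != Z) on D(Y)={2,3} D(Z)={5}: no change
So after all 4 constraints: D(V) = {4}

Answer: {4}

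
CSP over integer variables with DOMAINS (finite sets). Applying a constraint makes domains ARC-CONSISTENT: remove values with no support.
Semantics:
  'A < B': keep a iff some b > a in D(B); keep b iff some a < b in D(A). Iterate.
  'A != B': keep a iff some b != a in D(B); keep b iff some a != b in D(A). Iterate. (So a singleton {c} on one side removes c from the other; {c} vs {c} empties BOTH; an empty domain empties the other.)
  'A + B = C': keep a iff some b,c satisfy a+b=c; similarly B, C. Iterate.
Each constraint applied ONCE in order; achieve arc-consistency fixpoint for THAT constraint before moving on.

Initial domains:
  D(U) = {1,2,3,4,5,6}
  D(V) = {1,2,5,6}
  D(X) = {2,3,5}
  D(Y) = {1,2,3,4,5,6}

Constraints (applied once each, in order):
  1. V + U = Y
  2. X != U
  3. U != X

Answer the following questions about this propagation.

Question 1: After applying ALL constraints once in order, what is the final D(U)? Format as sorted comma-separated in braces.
Constraint 1 (V + U = Y) on D(V)={1,2,5,6} D(U)={1,2,3,4,5,6} D(Y)={1,2,3,4,5,6}: V {1,2,5,6}->{1,2,5}; U {1,2,3,4,5,6}->{1,2,3,4,5}; Y {1,2,3,4,5,6}->{2,3,4,5,6}
Constraint 2 (X != U) on D(X)={2,3,5} D(U)={1,2,3,4,5}: no change
Constraint 3 (U != X) on D(U)={1,2,3,4,5} D(X)={2,3,5}: no change
So after all 3 constraints: D(U) = {1,2,3,4,5}

Answer: {1,2,3,4,5}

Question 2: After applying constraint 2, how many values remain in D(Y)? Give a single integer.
Answer: 5

Derivation:
Constraint 1 (V + U = Y) on D(V)={1,2,5,6} D(U)={1,2,3,4,5,6} D(Y)={1,2,3,4,5,6}: V {1,2,5,6}->{1,2,5}; U {1,2,3,4,5,6}->{1,2,3,4,5}; Y {1,2,3,4,5,6}->{2,3,4,5,6}
Constraint 2 (X != U) on D(X)={2,3,5} D(U)={1,2,3,4,5}: no change
So after constraint 2: D(Y)={2,3,4,5,6}, size = 5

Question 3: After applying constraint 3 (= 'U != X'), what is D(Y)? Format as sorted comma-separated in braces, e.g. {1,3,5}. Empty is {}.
Answer: {2,3,4,5,6}

Derivation:
Constraint 1 (V + U = Y) on D(V)={1,2,5,6} D(U)={1,2,3,4,5,6} D(Y)={1,2,3,4,5,6}: V {1,2,5,6}->{1,2,5}; U {1,2,3,4,5,6}->{1,2,3,4,5}; Y {1,2,3,4,5,6}->{2,3,4,5,6}
Constraint 2 (X != U) on D(X)={2,3,5} D(U)={1,2,3,4,5}: no change
Constraint 3 (U != X) on D(U)={1,2,3,4,5} D(X)={2,3,5}: no change
So after constraint 3: D(Y) = {2,3,4,5,6}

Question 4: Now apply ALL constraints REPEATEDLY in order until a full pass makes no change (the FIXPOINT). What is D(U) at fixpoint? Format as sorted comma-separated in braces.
Answer: {1,2,3,4,5}

Derivation:
pass 0 (initial): D(U)={1,2,3,4,5,6}
pass 1: U {1,2,3,4,5,6}->{1,2,3,4,5}; V {1,2,5,6}->{1,2,5}; Y {1,2,3,4,5,6}->{2,3,4,5,6}
pass 2: no change
Fixpoint after 2 passes: D(U) = {1,2,3,4,5}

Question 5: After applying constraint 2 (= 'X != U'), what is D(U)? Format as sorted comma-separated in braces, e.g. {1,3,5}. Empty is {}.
Answer: {1,2,3,4,5}

Derivation:
Constraint 1 (V + U = Y) on D(V)={1,2,5,6} D(U)={1,2,3,4,5,6} D(Y)={1,2,3,4,5,6}: V {1,2,5,6}->{1,2,5}; U {1,2,3,4,5,6}->{1,2,3,4,5}; Y {1,2,3,4,5,6}->{2,3,4,5,6}
Constraint 2 (X != U) on D(X)={2,3,5} D(U)={1,2,3,4,5}: no change
So after constraint 2: D(U) = {1,2,3,4,5}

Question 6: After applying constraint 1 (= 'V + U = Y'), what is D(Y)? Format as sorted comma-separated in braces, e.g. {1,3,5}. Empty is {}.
Answer: {2,3,4,5,6}

Derivation:
Constraint 1 (V + U = Y) on D(V)={1,2,5,6} D(U)={1,2,3,4,5,6} D(Y)={1,2,3,4,5,6}: V {1,2,5,6}->{1,2,5}; U {1,2,3,4,5,6}->{1,2,3,4,5}; Y {1,2,3,4,5,6}->{2,3,4,5,6}
So after constraint 1: D(Y) = {2,3,4,5,6}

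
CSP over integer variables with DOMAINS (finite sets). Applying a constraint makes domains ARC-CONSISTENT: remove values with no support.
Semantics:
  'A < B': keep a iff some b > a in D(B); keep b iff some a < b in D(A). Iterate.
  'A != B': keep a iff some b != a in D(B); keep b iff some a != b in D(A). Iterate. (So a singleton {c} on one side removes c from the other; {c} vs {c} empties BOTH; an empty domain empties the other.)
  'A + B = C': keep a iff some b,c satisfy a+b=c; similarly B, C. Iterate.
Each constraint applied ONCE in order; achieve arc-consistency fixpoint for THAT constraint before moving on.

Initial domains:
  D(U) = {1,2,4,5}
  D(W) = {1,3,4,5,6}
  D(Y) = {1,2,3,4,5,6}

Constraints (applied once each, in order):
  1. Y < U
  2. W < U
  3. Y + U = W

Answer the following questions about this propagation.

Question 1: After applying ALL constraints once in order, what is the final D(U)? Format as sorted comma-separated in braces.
Answer: {2}

Derivation:
Constraint 1 (Y < U) on D(Y)={1,2,3,4,5,6} D(U)={1,2,4,5}: Y {1,2,3,4,5,6}->{1,2,3,4}; U {1,2,4,5}->{2,4,5}
Constraint 2 (W < U) on D(W)={1,3,4,5,6} D(U)={2,4,5}: W {1,3,4,5,6}->{1,3,4}
Constraint 3 (Y + U = W) on D(Y)={1,2,3,4} D(U)={2,4,5} D(W)={1,3,4}: Y {1,2,3,4}->{1,2}; U {2,4,5}->{2}; W {1,3,4}->{3,4}
So after all 3 constraints: D(U) = {2}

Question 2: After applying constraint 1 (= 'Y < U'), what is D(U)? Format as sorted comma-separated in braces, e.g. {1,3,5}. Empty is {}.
Constraint 1 (Y < U) on D(Y)={1,2,3,4,5,6} D(U)={1,2,4,5}: Y {1,2,3,4,5,6}->{1,2,3,4}; U {1,2,4,5}->{2,4,5}
So after constraint 1: D(U) = {2,4,5}

Answer: {2,4,5}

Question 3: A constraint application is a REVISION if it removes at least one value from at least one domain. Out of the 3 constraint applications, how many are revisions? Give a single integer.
Constraint 1 (Y < U) on D(Y)={1,2,3,4,5,6} D(U)={1,2,4,5}: Y {1,2,3,4,5,6}->{1,2,3,4}; U {1,2,4,5}->{2,4,5} => REVISION
Constraint 2 (W < U) on D(W)={1,3,4,5,6} D(U)={2,4,5}: W {1,3,4,5,6}->{1,3,4} => REVISION
Constraint 3 (Y + U = W) on D(Y)={1,2,3,4} D(U)={2,4,5} D(W)={1,3,4}: Y {1,2,3,4}->{1,2}; U {2,4,5}->{2}; W {1,3,4}->{3,4} => REVISION
Total revisions = 3

Answer: 3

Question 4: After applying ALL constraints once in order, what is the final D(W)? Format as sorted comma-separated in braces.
Constraint 1 (Y < U) on D(Y)={1,2,3,4,5,6} D(U)={1,2,4,5}: Y {1,2,3,4,5,6}->{1,2,3,4}; U {1,2,4,5}->{2,4,5}
Constraint 2 (W < U) on D(W)={1,3,4,5,6} D(U)={2,4,5}: W {1,3,4,5,6}->{1,3,4}
Constraint 3 (Y + U = W) on D(Y)={1,2,3,4} D(U)={2,4,5} D(W)={1,3,4}: Y {1,2,3,4}->{1,2}; U {2,4,5}->{2}; W {1,3,4}->{3,4}
So after all 3 constraints: D(W) = {3,4}

Answer: {3,4}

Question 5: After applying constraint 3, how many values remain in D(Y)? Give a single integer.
Constraint 1 (Y < U) on D(Y)={1,2,3,4,5,6} D(U)={1,2,4,5}: Y {1,2,3,4,5,6}->{1,2,3,4}; U {1,2,4,5}->{2,4,5}
Constraint 2 (W < U) on D(W)={1,3,4,5,6} D(U)={2,4,5}: W {1,3,4,5,6}->{1,3,4}
Constraint 3 (Y + U = W) on D(Y)={1,2,3,4} D(U)={2,4,5} D(W)={1,3,4}: Y {1,2,3,4}->{1,2}; U {2,4,5}->{2}; W {1,3,4}->{3,4}
So after constraint 3: D(Y)={1,2}, size = 2

Answer: 2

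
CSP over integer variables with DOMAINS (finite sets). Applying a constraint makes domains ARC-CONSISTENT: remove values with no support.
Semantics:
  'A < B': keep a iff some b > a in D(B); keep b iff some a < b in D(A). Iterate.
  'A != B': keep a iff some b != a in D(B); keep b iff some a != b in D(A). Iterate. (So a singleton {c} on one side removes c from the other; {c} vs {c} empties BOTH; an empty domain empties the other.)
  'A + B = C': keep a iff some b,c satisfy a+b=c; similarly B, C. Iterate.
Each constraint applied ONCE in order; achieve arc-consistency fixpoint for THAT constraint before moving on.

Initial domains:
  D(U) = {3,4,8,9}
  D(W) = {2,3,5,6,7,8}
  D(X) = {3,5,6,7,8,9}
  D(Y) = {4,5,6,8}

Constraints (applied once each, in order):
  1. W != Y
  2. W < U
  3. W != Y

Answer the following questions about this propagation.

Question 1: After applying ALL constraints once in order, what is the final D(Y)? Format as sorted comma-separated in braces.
Constraint 1 (W != Y) on D(W)={2,3,5,6,7,8} D(Y)={4,5,6,8}: no change
Constraint 2 (W < U) on D(W)={2,3,5,6,7,8} D(U)={3,4,8,9}: no change
Constraint 3 (W != Y) on D(W)={2,3,5,6,7,8} D(Y)={4,5,6,8}: no change
So after all 3 constraints: D(Y) = {4,5,6,8}

Answer: {4,5,6,8}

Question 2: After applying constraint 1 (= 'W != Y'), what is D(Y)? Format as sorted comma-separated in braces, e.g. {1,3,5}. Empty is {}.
Answer: {4,5,6,8}

Derivation:
Constraint 1 (W != Y) on D(W)={2,3,5,6,7,8} D(Y)={4,5,6,8}: no change
So after constraint 1: D(Y) = {4,5,6,8}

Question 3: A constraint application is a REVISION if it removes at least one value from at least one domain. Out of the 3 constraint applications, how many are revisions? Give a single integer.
Constraint 1 (W != Y) on D(W)={2,3,5,6,7,8} D(Y)={4,5,6,8}: no change => not a revision
Constraint 2 (W < U) on D(W)={2,3,5,6,7,8} D(U)={3,4,8,9}: no change => not a revision
Constraint 3 (W != Y) on D(W)={2,3,5,6,7,8} D(Y)={4,5,6,8}: no change => not a revision
Total revisions = 0

Answer: 0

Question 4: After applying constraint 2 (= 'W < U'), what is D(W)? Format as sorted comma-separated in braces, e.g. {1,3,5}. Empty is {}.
Answer: {2,3,5,6,7,8}

Derivation:
Constraint 1 (W != Y) on D(W)={2,3,5,6,7,8} D(Y)={4,5,6,8}: no change
Constraint 2 (W < U) on D(W)={2,3,5,6,7,8} D(U)={3,4,8,9}: no change
So after constraint 2: D(W) = {2,3,5,6,7,8}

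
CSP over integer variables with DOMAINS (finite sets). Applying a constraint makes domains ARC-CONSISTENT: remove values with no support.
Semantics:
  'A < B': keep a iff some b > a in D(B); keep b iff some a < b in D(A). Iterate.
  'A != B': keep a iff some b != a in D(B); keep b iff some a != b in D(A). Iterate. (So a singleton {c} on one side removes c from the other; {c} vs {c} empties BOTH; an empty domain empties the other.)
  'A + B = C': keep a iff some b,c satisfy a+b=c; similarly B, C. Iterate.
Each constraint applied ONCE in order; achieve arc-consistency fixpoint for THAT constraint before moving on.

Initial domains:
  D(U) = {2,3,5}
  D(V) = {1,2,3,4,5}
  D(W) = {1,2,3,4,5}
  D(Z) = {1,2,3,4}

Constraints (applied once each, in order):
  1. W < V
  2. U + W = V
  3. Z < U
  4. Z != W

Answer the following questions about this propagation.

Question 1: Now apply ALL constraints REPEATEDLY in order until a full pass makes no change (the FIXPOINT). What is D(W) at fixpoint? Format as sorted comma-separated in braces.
Answer: {1,2,3}

Derivation:
pass 0 (initial): D(W)={1,2,3,4,5}
pass 1: U {2,3,5}->{2,3}; V {1,2,3,4,5}->{3,4,5}; W {1,2,3,4,5}->{1,2,3}; Z {1,2,3,4}->{1,2}
pass 2: no change
Fixpoint after 2 passes: D(W) = {1,2,3}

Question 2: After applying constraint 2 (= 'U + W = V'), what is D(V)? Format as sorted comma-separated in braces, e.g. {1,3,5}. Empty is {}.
Constraint 1 (W < V) on D(W)={1,2,3,4,5} D(V)={1,2,3,4,5}: W {1,2,3,4,5}->{1,2,3,4}; V {1,2,3,4,5}->{2,3,4,5}
Constraint 2 (U + W = V) on D(U)={2,3,5} D(W)={1,2,3,4} D(V)={2,3,4,5}: U {2,3,5}->{2,3}; W {1,2,3,4}->{1,2,3}; V {2,3,4,5}->{3,4,5}
So after constraint 2: D(V) = {3,4,5}

Answer: {3,4,5}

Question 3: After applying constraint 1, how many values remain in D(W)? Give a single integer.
Answer: 4

Derivation:
Constraint 1 (W < V) on D(W)={1,2,3,4,5} D(V)={1,2,3,4,5}: W {1,2,3,4,5}->{1,2,3,4}; V {1,2,3,4,5}->{2,3,4,5}
So after constraint 1: D(W)={1,2,3,4}, size = 4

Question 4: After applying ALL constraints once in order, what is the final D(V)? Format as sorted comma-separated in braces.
Constraint 1 (W < V) on D(W)={1,2,3,4,5} D(V)={1,2,3,4,5}: W {1,2,3,4,5}->{1,2,3,4}; V {1,2,3,4,5}->{2,3,4,5}
Constraint 2 (U + W = V) on D(U)={2,3,5} D(W)={1,2,3,4} D(V)={2,3,4,5}: U {2,3,5}->{2,3}; W {1,2,3,4}->{1,2,3}; V {2,3,4,5}->{3,4,5}
Constraint 3 (Z < U) on D(Z)={1,2,3,4} D(U)={2,3}: Z {1,2,3,4}->{1,2}
Constraint 4 (Z != W) on D(Z)={1,2} D(W)={1,2,3}: no change
So after all 4 constraints: D(V) = {3,4,5}

Answer: {3,4,5}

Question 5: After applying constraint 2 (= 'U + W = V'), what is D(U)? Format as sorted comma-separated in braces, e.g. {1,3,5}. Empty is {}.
Constraint 1 (W < V) on D(W)={1,2,3,4,5} D(V)={1,2,3,4,5}: W {1,2,3,4,5}->{1,2,3,4}; V {1,2,3,4,5}->{2,3,4,5}
Constraint 2 (U + W = V) on D(U)={2,3,5} D(W)={1,2,3,4} D(V)={2,3,4,5}: U {2,3,5}->{2,3}; W {1,2,3,4}->{1,2,3}; V {2,3,4,5}->{3,4,5}
So after constraint 2: D(U) = {2,3}

Answer: {2,3}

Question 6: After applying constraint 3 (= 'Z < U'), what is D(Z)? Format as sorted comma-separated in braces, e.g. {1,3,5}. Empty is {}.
Answer: {1,2}

Derivation:
Constraint 1 (W < V) on D(W)={1,2,3,4,5} D(V)={1,2,3,4,5}: W {1,2,3,4,5}->{1,2,3,4}; V {1,2,3,4,5}->{2,3,4,5}
Constraint 2 (U + W = V) on D(U)={2,3,5} D(W)={1,2,3,4} D(V)={2,3,4,5}: U {2,3,5}->{2,3}; W {1,2,3,4}->{1,2,3}; V {2,3,4,5}->{3,4,5}
Constraint 3 (Z < U) on D(Z)={1,2,3,4} D(U)={2,3}: Z {1,2,3,4}->{1,2}
So after constraint 3: D(Z) = {1,2}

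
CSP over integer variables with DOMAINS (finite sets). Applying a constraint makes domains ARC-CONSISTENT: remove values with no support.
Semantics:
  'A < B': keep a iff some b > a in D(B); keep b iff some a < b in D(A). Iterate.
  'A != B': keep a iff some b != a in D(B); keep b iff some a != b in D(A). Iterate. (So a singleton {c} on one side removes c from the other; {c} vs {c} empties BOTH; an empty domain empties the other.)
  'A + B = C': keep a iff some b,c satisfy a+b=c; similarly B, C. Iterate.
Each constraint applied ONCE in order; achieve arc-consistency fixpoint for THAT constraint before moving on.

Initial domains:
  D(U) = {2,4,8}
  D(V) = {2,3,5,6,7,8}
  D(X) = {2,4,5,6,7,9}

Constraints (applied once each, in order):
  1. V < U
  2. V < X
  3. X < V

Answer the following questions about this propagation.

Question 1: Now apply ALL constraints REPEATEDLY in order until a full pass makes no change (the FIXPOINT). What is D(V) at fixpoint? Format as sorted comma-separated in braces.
Answer: {}

Derivation:
pass 0 (initial): D(V)={2,3,5,6,7,8}
pass 1: U {2,4,8}->{4,8}; V {2,3,5,6,7,8}->{5,6,7}; X {2,4,5,6,7,9}->{4,5,6}
pass 2: U {4,8}->{8}; V {5,6,7}->{}; X {4,5,6}->{}
pass 3: U {8}->{}
pass 4: no change
Fixpoint after 4 passes: D(V) = {}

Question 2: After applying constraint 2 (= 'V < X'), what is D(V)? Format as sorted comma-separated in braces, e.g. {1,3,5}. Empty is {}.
Answer: {2,3,5,6,7}

Derivation:
Constraint 1 (V < U) on D(V)={2,3,5,6,7,8} D(U)={2,4,8}: V {2,3,5,6,7,8}->{2,3,5,6,7}; U {2,4,8}->{4,8}
Constraint 2 (V < X) on D(V)={2,3,5,6,7} D(X)={2,4,5,6,7,9}: X {2,4,5,6,7,9}->{4,5,6,7,9}
So after constraint 2: D(V) = {2,3,5,6,7}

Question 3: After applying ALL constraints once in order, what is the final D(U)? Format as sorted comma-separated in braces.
Answer: {4,8}

Derivation:
Constraint 1 (V < U) on D(V)={2,3,5,6,7,8} D(U)={2,4,8}: V {2,3,5,6,7,8}->{2,3,5,6,7}; U {2,4,8}->{4,8}
Constraint 2 (V < X) on D(V)={2,3,5,6,7} D(X)={2,4,5,6,7,9}: X {2,4,5,6,7,9}->{4,5,6,7,9}
Constraint 3 (X < V) on D(X)={4,5,6,7,9} D(V)={2,3,5,6,7}: X {4,5,6,7,9}->{4,5,6}; V {2,3,5,6,7}->{5,6,7}
So after all 3 constraints: D(U) = {4,8}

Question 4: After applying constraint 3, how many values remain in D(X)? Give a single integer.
Answer: 3

Derivation:
Constraint 1 (V < U) on D(V)={2,3,5,6,7,8} D(U)={2,4,8}: V {2,3,5,6,7,8}->{2,3,5,6,7}; U {2,4,8}->{4,8}
Constraint 2 (V < X) on D(V)={2,3,5,6,7} D(X)={2,4,5,6,7,9}: X {2,4,5,6,7,9}->{4,5,6,7,9}
Constraint 3 (X < V) on D(X)={4,5,6,7,9} D(V)={2,3,5,6,7}: X {4,5,6,7,9}->{4,5,6}; V {2,3,5,6,7}->{5,6,7}
So after constraint 3: D(X)={4,5,6}, size = 3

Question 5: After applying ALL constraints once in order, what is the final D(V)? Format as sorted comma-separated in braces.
Answer: {5,6,7}

Derivation:
Constraint 1 (V < U) on D(V)={2,3,5,6,7,8} D(U)={2,4,8}: V {2,3,5,6,7,8}->{2,3,5,6,7}; U {2,4,8}->{4,8}
Constraint 2 (V < X) on D(V)={2,3,5,6,7} D(X)={2,4,5,6,7,9}: X {2,4,5,6,7,9}->{4,5,6,7,9}
Constraint 3 (X < V) on D(X)={4,5,6,7,9} D(V)={2,3,5,6,7}: X {4,5,6,7,9}->{4,5,6}; V {2,3,5,6,7}->{5,6,7}
So after all 3 constraints: D(V) = {5,6,7}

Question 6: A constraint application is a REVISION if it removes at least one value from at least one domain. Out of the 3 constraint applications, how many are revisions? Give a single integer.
Constraint 1 (V < U) on D(V)={2,3,5,6,7,8} D(U)={2,4,8}: V {2,3,5,6,7,8}->{2,3,5,6,7}; U {2,4,8}->{4,8} => REVISION
Constraint 2 (V < X) on D(V)={2,3,5,6,7} D(X)={2,4,5,6,7,9}: X {2,4,5,6,7,9}->{4,5,6,7,9} => REVISION
Constraint 3 (X < V) on D(X)={4,5,6,7,9} D(V)={2,3,5,6,7}: X {4,5,6,7,9}->{4,5,6}; V {2,3,5,6,7}->{5,6,7} => REVISION
Total revisions = 3

Answer: 3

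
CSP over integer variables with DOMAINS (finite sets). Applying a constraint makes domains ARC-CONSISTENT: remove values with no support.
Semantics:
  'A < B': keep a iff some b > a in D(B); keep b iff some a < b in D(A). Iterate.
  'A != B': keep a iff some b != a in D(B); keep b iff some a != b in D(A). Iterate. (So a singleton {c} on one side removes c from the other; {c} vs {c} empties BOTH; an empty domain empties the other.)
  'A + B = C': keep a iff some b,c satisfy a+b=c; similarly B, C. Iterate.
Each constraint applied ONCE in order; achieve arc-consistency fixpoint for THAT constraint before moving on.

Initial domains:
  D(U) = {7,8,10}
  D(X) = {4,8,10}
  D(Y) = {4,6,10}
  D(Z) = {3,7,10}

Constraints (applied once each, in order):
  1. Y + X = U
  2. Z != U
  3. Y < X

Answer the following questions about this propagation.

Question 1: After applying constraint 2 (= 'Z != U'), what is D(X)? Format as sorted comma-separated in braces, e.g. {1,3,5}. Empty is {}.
Constraint 1 (Y + X = U) on D(Y)={4,6,10} D(X)={4,8,10} D(U)={7,8,10}: Y {4,6,10}->{4,6}; X {4,8,10}->{4}; U {7,8,10}->{8,10}
Constraint 2 (Z != U) on D(Z)={3,7,10} D(U)={8,10}: no change
So after constraint 2: D(X) = {4}

Answer: {4}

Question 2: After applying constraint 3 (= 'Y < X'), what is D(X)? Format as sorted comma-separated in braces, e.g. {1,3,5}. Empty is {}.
Answer: {}

Derivation:
Constraint 1 (Y + X = U) on D(Y)={4,6,10} D(X)={4,8,10} D(U)={7,8,10}: Y {4,6,10}->{4,6}; X {4,8,10}->{4}; U {7,8,10}->{8,10}
Constraint 2 (Z != U) on D(Z)={3,7,10} D(U)={8,10}: no change
Constraint 3 (Y < X) on D(Y)={4,6} D(X)={4}: Y {4,6}->{}; X {4}->{}
So after constraint 3: D(X) = {}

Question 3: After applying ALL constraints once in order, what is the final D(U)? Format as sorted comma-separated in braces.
Constraint 1 (Y + X = U) on D(Y)={4,6,10} D(X)={4,8,10} D(U)={7,8,10}: Y {4,6,10}->{4,6}; X {4,8,10}->{4}; U {7,8,10}->{8,10}
Constraint 2 (Z != U) on D(Z)={3,7,10} D(U)={8,10}: no change
Constraint 3 (Y < X) on D(Y)={4,6} D(X)={4}: Y {4,6}->{}; X {4}->{}
So after all 3 constraints: D(U) = {8,10}

Answer: {8,10}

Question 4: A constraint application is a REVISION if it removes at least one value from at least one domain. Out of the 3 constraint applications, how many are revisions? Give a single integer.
Answer: 2

Derivation:
Constraint 1 (Y + X = U) on D(Y)={4,6,10} D(X)={4,8,10} D(U)={7,8,10}: Y {4,6,10}->{4,6}; X {4,8,10}->{4}; U {7,8,10}->{8,10} => REVISION
Constraint 2 (Z != U) on D(Z)={3,7,10} D(U)={8,10}: no change => not a revision
Constraint 3 (Y < X) on D(Y)={4,6} D(X)={4}: Y {4,6}->{}; X {4}->{} => REVISION
Total revisions = 2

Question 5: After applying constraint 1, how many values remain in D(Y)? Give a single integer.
Answer: 2

Derivation:
Constraint 1 (Y + X = U) on D(Y)={4,6,10} D(X)={4,8,10} D(U)={7,8,10}: Y {4,6,10}->{4,6}; X {4,8,10}->{4}; U {7,8,10}->{8,10}
So after constraint 1: D(Y)={4,6}, size = 2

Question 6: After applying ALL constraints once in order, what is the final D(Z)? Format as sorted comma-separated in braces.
Constraint 1 (Y + X = U) on D(Y)={4,6,10} D(X)={4,8,10} D(U)={7,8,10}: Y {4,6,10}->{4,6}; X {4,8,10}->{4}; U {7,8,10}->{8,10}
Constraint 2 (Z != U) on D(Z)={3,7,10} D(U)={8,10}: no change
Constraint 3 (Y < X) on D(Y)={4,6} D(X)={4}: Y {4,6}->{}; X {4}->{}
So after all 3 constraints: D(Z) = {3,7,10}

Answer: {3,7,10}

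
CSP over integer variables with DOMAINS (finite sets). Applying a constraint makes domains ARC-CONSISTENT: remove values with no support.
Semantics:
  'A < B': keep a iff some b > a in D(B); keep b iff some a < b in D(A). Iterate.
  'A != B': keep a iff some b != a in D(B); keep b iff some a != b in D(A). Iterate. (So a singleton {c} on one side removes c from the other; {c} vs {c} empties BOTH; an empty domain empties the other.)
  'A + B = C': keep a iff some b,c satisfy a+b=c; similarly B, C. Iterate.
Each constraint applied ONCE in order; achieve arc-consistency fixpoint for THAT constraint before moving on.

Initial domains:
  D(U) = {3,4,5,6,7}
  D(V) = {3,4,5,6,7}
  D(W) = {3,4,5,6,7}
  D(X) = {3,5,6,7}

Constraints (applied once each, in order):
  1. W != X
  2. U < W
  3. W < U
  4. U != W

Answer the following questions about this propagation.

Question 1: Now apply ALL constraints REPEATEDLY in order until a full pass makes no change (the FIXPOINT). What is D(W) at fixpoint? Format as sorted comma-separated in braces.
Answer: {}

Derivation:
pass 0 (initial): D(W)={3,4,5,6,7}
pass 1: U {3,4,5,6,7}->{5,6}; W {3,4,5,6,7}->{4,5}
pass 2: U {5,6}->{}; W {4,5}->{}
pass 3: X {3,5,6,7}->{}
pass 4: no change
Fixpoint after 4 passes: D(W) = {}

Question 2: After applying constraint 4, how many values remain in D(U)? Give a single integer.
Constraint 1 (W != X) on D(W)={3,4,5,6,7} D(X)={3,5,6,7}: no change
Constraint 2 (U < W) on D(U)={3,4,5,6,7} D(W)={3,4,5,6,7}: U {3,4,5,6,7}->{3,4,5,6}; W {3,4,5,6,7}->{4,5,6,7}
Constraint 3 (W < U) on D(W)={4,5,6,7} D(U)={3,4,5,6}: W {4,5,6,7}->{4,5}; U {3,4,5,6}->{5,6}
Constraint 4 (U != W) on D(U)={5,6} D(W)={4,5}: no change
So after constraint 4: D(U)={5,6}, size = 2

Answer: 2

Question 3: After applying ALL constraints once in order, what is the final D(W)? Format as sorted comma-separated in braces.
Answer: {4,5}

Derivation:
Constraint 1 (W != X) on D(W)={3,4,5,6,7} D(X)={3,5,6,7}: no change
Constraint 2 (U < W) on D(U)={3,4,5,6,7} D(W)={3,4,5,6,7}: U {3,4,5,6,7}->{3,4,5,6}; W {3,4,5,6,7}->{4,5,6,7}
Constraint 3 (W < U) on D(W)={4,5,6,7} D(U)={3,4,5,6}: W {4,5,6,7}->{4,5}; U {3,4,5,6}->{5,6}
Constraint 4 (U != W) on D(U)={5,6} D(W)={4,5}: no change
So after all 4 constraints: D(W) = {4,5}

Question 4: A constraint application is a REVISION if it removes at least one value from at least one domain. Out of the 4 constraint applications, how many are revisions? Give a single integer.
Constraint 1 (W != X) on D(W)={3,4,5,6,7} D(X)={3,5,6,7}: no change => not a revision
Constraint 2 (U < W) on D(U)={3,4,5,6,7} D(W)={3,4,5,6,7}: U {3,4,5,6,7}->{3,4,5,6}; W {3,4,5,6,7}->{4,5,6,7} => REVISION
Constraint 3 (W < U) on D(W)={4,5,6,7} D(U)={3,4,5,6}: W {4,5,6,7}->{4,5}; U {3,4,5,6}->{5,6} => REVISION
Constraint 4 (U != W) on D(U)={5,6} D(W)={4,5}: no change => not a revision
Total revisions = 2

Answer: 2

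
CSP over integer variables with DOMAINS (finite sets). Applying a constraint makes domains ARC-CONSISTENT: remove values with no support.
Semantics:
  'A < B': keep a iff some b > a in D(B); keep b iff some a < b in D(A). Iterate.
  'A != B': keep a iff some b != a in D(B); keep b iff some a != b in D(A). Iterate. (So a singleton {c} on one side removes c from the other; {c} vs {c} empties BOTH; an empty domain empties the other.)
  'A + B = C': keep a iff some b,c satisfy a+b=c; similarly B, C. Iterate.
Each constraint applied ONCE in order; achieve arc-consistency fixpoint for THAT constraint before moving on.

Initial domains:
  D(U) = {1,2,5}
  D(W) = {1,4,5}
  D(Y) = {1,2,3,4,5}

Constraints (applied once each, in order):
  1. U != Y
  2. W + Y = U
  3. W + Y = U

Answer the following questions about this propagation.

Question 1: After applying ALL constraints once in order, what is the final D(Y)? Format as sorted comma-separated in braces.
Answer: {1,4}

Derivation:
Constraint 1 (U != Y) on D(U)={1,2,5} D(Y)={1,2,3,4,5}: no change
Constraint 2 (W + Y = U) on D(W)={1,4,5} D(Y)={1,2,3,4,5} D(U)={1,2,5}: W {1,4,5}->{1,4}; Y {1,2,3,4,5}->{1,4}; U {1,2,5}->{2,5}
Constraint 3 (W + Y = U) on D(W)={1,4} D(Y)={1,4} D(U)={2,5}: no change
So after all 3 constraints: D(Y) = {1,4}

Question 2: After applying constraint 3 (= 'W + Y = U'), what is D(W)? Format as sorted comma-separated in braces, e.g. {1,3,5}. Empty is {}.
Constraint 1 (U != Y) on D(U)={1,2,5} D(Y)={1,2,3,4,5}: no change
Constraint 2 (W + Y = U) on D(W)={1,4,5} D(Y)={1,2,3,4,5} D(U)={1,2,5}: W {1,4,5}->{1,4}; Y {1,2,3,4,5}->{1,4}; U {1,2,5}->{2,5}
Constraint 3 (W + Y = U) on D(W)={1,4} D(Y)={1,4} D(U)={2,5}: no change
So after constraint 3: D(W) = {1,4}

Answer: {1,4}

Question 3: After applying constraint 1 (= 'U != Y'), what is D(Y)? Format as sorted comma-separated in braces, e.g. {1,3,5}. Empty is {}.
Constraint 1 (U != Y) on D(U)={1,2,5} D(Y)={1,2,3,4,5}: no change
So after constraint 1: D(Y) = {1,2,3,4,5}

Answer: {1,2,3,4,5}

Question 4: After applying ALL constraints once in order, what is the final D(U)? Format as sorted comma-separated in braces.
Constraint 1 (U != Y) on D(U)={1,2,5} D(Y)={1,2,3,4,5}: no change
Constraint 2 (W + Y = U) on D(W)={1,4,5} D(Y)={1,2,3,4,5} D(U)={1,2,5}: W {1,4,5}->{1,4}; Y {1,2,3,4,5}->{1,4}; U {1,2,5}->{2,5}
Constraint 3 (W + Y = U) on D(W)={1,4} D(Y)={1,4} D(U)={2,5}: no change
So after all 3 constraints: D(U) = {2,5}

Answer: {2,5}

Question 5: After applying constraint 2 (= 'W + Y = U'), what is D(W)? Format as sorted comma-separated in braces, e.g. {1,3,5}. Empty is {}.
Constraint 1 (U != Y) on D(U)={1,2,5} D(Y)={1,2,3,4,5}: no change
Constraint 2 (W + Y = U) on D(W)={1,4,5} D(Y)={1,2,3,4,5} D(U)={1,2,5}: W {1,4,5}->{1,4}; Y {1,2,3,4,5}->{1,4}; U {1,2,5}->{2,5}
So after constraint 2: D(W) = {1,4}

Answer: {1,4}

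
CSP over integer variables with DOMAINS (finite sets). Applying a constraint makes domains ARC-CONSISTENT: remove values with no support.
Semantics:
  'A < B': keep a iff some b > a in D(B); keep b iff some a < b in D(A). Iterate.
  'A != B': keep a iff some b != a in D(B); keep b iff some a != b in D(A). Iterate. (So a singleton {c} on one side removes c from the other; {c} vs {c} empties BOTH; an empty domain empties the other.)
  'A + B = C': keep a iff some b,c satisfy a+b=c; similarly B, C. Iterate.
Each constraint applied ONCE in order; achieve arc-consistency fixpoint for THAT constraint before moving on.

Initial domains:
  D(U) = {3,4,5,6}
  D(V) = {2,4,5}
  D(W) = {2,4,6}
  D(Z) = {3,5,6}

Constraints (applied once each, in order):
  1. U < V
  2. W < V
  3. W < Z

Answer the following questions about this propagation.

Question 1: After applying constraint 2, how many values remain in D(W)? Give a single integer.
Answer: 2

Derivation:
Constraint 1 (U < V) on D(U)={3,4,5,6} D(V)={2,4,5}: U {3,4,5,6}->{3,4}; V {2,4,5}->{4,5}
Constraint 2 (W < V) on D(W)={2,4,6} D(V)={4,5}: W {2,4,6}->{2,4}
So after constraint 2: D(W)={2,4}, size = 2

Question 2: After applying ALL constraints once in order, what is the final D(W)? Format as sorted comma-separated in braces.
Answer: {2,4}

Derivation:
Constraint 1 (U < V) on D(U)={3,4,5,6} D(V)={2,4,5}: U {3,4,5,6}->{3,4}; V {2,4,5}->{4,5}
Constraint 2 (W < V) on D(W)={2,4,6} D(V)={4,5}: W {2,4,6}->{2,4}
Constraint 3 (W < Z) on D(W)={2,4} D(Z)={3,5,6}: no change
So after all 3 constraints: D(W) = {2,4}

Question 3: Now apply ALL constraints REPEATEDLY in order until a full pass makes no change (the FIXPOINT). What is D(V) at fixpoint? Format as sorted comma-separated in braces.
Answer: {4,5}

Derivation:
pass 0 (initial): D(V)={2,4,5}
pass 1: U {3,4,5,6}->{3,4}; V {2,4,5}->{4,5}; W {2,4,6}->{2,4}
pass 2: no change
Fixpoint after 2 passes: D(V) = {4,5}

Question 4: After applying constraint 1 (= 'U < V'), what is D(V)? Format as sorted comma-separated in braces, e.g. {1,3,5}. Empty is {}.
Constraint 1 (U < V) on D(U)={3,4,5,6} D(V)={2,4,5}: U {3,4,5,6}->{3,4}; V {2,4,5}->{4,5}
So after constraint 1: D(V) = {4,5}

Answer: {4,5}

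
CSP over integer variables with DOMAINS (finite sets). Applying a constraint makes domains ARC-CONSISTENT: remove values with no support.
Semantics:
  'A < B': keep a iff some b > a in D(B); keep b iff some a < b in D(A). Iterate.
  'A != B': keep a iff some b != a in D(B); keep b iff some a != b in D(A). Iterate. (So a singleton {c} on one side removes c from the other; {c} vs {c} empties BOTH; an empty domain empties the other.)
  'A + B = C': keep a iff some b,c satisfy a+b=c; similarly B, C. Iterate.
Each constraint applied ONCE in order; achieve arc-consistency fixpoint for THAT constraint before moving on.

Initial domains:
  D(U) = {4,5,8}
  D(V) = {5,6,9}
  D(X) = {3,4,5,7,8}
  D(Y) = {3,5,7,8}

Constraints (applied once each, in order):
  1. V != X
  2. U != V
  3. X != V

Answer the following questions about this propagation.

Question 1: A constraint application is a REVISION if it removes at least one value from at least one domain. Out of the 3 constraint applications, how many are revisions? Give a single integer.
Constraint 1 (V != X) on D(V)={5,6,9} D(X)={3,4,5,7,8}: no change => not a revision
Constraint 2 (U != V) on D(U)={4,5,8} D(V)={5,6,9}: no change => not a revision
Constraint 3 (X != V) on D(X)={3,4,5,7,8} D(V)={5,6,9}: no change => not a revision
Total revisions = 0

Answer: 0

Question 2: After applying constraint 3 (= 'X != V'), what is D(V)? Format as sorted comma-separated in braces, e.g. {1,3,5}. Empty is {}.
Constraint 1 (V != X) on D(V)={5,6,9} D(X)={3,4,5,7,8}: no change
Constraint 2 (U != V) on D(U)={4,5,8} D(V)={5,6,9}: no change
Constraint 3 (X != V) on D(X)={3,4,5,7,8} D(V)={5,6,9}: no change
So after constraint 3: D(V) = {5,6,9}

Answer: {5,6,9}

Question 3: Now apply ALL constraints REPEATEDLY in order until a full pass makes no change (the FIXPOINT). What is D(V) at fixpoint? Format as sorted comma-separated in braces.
Answer: {5,6,9}

Derivation:
pass 0 (initial): D(V)={5,6,9}
pass 1: no change
Fixpoint after 1 passes: D(V) = {5,6,9}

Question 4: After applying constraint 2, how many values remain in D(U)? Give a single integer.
Answer: 3

Derivation:
Constraint 1 (V != X) on D(V)={5,6,9} D(X)={3,4,5,7,8}: no change
Constraint 2 (U != V) on D(U)={4,5,8} D(V)={5,6,9}: no change
So after constraint 2: D(U)={4,5,8}, size = 3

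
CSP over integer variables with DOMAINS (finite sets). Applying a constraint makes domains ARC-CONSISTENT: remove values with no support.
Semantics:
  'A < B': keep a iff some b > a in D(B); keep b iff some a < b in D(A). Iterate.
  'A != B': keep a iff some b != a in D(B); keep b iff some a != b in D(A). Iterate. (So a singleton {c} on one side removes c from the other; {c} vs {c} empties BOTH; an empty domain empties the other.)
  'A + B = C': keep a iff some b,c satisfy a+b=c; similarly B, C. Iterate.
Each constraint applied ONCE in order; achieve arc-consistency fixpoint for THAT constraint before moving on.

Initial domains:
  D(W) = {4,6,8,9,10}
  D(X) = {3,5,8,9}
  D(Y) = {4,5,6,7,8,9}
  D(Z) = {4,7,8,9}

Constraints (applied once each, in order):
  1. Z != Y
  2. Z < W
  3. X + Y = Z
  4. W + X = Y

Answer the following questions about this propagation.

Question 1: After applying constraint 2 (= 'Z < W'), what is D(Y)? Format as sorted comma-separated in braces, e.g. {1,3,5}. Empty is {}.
Answer: {4,5,6,7,8,9}

Derivation:
Constraint 1 (Z != Y) on D(Z)={4,7,8,9} D(Y)={4,5,6,7,8,9}: no change
Constraint 2 (Z < W) on D(Z)={4,7,8,9} D(W)={4,6,8,9,10}: W {4,6,8,9,10}->{6,8,9,10}
So after constraint 2: D(Y) = {4,5,6,7,8,9}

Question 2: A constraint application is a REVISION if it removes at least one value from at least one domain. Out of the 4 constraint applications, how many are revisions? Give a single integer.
Constraint 1 (Z != Y) on D(Z)={4,7,8,9} D(Y)={4,5,6,7,8,9}: no change => not a revision
Constraint 2 (Z < W) on D(Z)={4,7,8,9} D(W)={4,6,8,9,10}: W {4,6,8,9,10}->{6,8,9,10} => REVISION
Constraint 3 (X + Y = Z) on D(X)={3,5,8,9} D(Y)={4,5,6,7,8,9} D(Z)={4,7,8,9}: X {3,5,8,9}->{3,5}; Y {4,5,6,7,8,9}->{4,5,6}; Z {4,7,8,9}->{7,8,9} => REVISION
Constraint 4 (W + X = Y) on D(W)={6,8,9,10} D(X)={3,5} D(Y)={4,5,6}: W {6,8,9,10}->{}; X {3,5}->{}; Y {4,5,6}->{} => REVISION
Total revisions = 3

Answer: 3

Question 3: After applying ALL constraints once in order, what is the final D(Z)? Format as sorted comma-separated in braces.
Constraint 1 (Z != Y) on D(Z)={4,7,8,9} D(Y)={4,5,6,7,8,9}: no change
Constraint 2 (Z < W) on D(Z)={4,7,8,9} D(W)={4,6,8,9,10}: W {4,6,8,9,10}->{6,8,9,10}
Constraint 3 (X + Y = Z) on D(X)={3,5,8,9} D(Y)={4,5,6,7,8,9} D(Z)={4,7,8,9}: X {3,5,8,9}->{3,5}; Y {4,5,6,7,8,9}->{4,5,6}; Z {4,7,8,9}->{7,8,9}
Constraint 4 (W + X = Y) on D(W)={6,8,9,10} D(X)={3,5} D(Y)={4,5,6}: W {6,8,9,10}->{}; X {3,5}->{}; Y {4,5,6}->{}
So after all 4 constraints: D(Z) = {7,8,9}

Answer: {7,8,9}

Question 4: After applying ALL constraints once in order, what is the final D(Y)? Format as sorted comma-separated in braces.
Answer: {}

Derivation:
Constraint 1 (Z != Y) on D(Z)={4,7,8,9} D(Y)={4,5,6,7,8,9}: no change
Constraint 2 (Z < W) on D(Z)={4,7,8,9} D(W)={4,6,8,9,10}: W {4,6,8,9,10}->{6,8,9,10}
Constraint 3 (X + Y = Z) on D(X)={3,5,8,9} D(Y)={4,5,6,7,8,9} D(Z)={4,7,8,9}: X {3,5,8,9}->{3,5}; Y {4,5,6,7,8,9}->{4,5,6}; Z {4,7,8,9}->{7,8,9}
Constraint 4 (W + X = Y) on D(W)={6,8,9,10} D(X)={3,5} D(Y)={4,5,6}: W {6,8,9,10}->{}; X {3,5}->{}; Y {4,5,6}->{}
So after all 4 constraints: D(Y) = {}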